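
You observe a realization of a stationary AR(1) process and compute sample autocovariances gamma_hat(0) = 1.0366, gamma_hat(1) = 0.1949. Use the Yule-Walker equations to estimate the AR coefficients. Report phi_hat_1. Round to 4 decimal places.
\hat\phi_{1} = 0.1880

The Yule-Walker equations for an AR(p) process read, in matrix form,
  Gamma_p phi = r_p,   with   (Gamma_p)_{ij} = gamma(|i - j|),
                       (r_p)_i = gamma(i),   i,j = 1..p.
Substitute the sample gammas (Toeplitz matrix and right-hand side of size 1):
  Gamma_p = [[1.0366]]
  r_p     = [0.1949]
With p = 1 this is the single equation gamma(0) phi_1 = gamma(1):
  phi_hat_1 = gamma(1) / gamma(0) = 0.1949 / 1.0366 = 0.1880.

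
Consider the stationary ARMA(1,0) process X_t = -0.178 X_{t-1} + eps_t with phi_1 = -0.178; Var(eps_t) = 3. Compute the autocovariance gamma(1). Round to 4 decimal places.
\gamma(1) = -0.5515

Multiply the model equation by X_{t-k} and take expectations. With theta_0 = psi_0 = 1 and psi_j the MA(infinity) weights, this gives
  gamma(k) - sum_i phi_i gamma(k-i) = c_k,
  c_k = sigma^2 * sum_{j=k..q} theta_j psi_{j-k}   (c_k = 0 for k > q),
using gamma(-m) = gamma(m).
Pure AR (q = 0): c_0 = sigma^2 = 3, c_k = 0 for k >= 1.
Equations for k = 0 and k = 1 (AR order 1):
  gamma(0) = phi_1 gamma(1) + c_0
  gamma(1) = phi_1 gamma(0) + c_1
Substituting the second into the first: gamma(0) (1 - phi_1^2) = c_0 + phi_1 c_1, so
  gamma(0) = c_0 / (1 - phi_1^2) = 3 / (1 - (-0.178)^2) = 3 / 0.968316 = 3.098162.
  gamma(1) = phi_1 gamma(0) = (-0.178)(3.098162) = -0.551473.
Therefore gamma(1) = -0.5515 (to 4 decimal places).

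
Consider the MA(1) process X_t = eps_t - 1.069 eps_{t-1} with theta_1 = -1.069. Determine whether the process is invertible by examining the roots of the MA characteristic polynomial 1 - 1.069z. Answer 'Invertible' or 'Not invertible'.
\text{Not invertible}

The MA(q) characteristic polynomial is P(z) = 1 - 1.069z.
Invertibility requires all roots to lie outside the unit circle, i.e. |z| > 1 for every root.
This is linear in z: 1 + (-1.069) z = 0  =>  z = -1/(-1.069) = 0.935454,  |z| = 0.935454.
Moduli of all roots: 0.9355.
All moduli strictly greater than 1? No.
Verdict: Not invertible.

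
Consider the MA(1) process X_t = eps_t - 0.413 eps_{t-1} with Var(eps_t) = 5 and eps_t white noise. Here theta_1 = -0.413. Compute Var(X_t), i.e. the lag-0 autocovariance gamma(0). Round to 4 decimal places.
\gamma(0) = 5.8528

For an MA(q) process X_t = eps_t + sum_i theta_i eps_{t-i} with
Var(eps_t) = sigma^2, the variance is
  gamma(0) = sigma^2 * (1 + sum_i theta_i^2).
  sum_i theta_i^2 = (-0.413)^2 = 0.170569.
  gamma(0) = 5 * (1 + 0.170569) = 5 * 1.170569 = 5.852845, which rounds to 5.8528.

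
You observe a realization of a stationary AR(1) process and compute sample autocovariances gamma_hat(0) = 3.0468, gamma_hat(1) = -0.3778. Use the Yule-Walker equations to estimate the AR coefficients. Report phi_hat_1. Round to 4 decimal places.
\hat\phi_{1} = -0.1240

The Yule-Walker equations for an AR(p) process read, in matrix form,
  Gamma_p phi = r_p,   with   (Gamma_p)_{ij} = gamma(|i - j|),
                       (r_p)_i = gamma(i),   i,j = 1..p.
Substitute the sample gammas (Toeplitz matrix and right-hand side of size 1):
  Gamma_p = [[3.0468]]
  r_p     = [-0.3778]
With p = 1 this is the single equation gamma(0) phi_1 = gamma(1):
  phi_hat_1 = gamma(1) / gamma(0) = -0.3778 / 3.0468 = -0.1240.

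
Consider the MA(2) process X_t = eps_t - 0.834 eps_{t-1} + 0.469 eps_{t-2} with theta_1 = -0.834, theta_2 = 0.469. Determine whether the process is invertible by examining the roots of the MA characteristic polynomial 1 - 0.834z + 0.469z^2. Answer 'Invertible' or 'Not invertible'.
\text{Invertible}

The MA(q) characteristic polynomial is P(z) = 1 - 0.834z + 0.469z^2.
Invertibility requires all roots to lie outside the unit circle, i.e. |z| > 1 for every root.
Set 1 + (-0.834) z + (0.469) z^2 = 0, i.e. a z^2 + b z + c = 0 with a = 0.469, b = -0.834, c = 1.
Discriminant D = b^2 - 4ac = (-0.834)^2 - 4*(0.469)*1 = 0.695556 - (1.876) = -1.180444.
D < 0, so the roots are the complex-conjugate pair z = (-b +/- i sqrt(-D)) / (2a) = 0.8891 +/- 1.1583i.
For a conjugate pair |z|^2 = z * conj(z) = (product of roots) = c/a = 1/(0.469) = 2.132196, so |z| = sqrt(2.132196) = 1.4602 for both roots.
Moduli of all roots: 1.4602, 1.4602.
All moduli strictly greater than 1? Yes.
Verdict: Invertible.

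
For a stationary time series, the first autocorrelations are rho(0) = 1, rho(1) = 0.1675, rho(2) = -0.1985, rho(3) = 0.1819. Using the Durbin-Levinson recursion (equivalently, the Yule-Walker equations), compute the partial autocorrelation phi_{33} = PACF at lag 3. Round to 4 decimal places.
\phi_{33} = 0.2850

The PACF at lag k is phi_{kk}, the last component of the solution
to the Yule-Walker system G_k phi = r_k where
  (G_k)_{ij} = rho(|i - j|), (r_k)_i = rho(i), i,j = 1..k.
Equivalently, Durbin-Levinson gives phi_{kk} iteratively:
  phi_{11} = rho(1)
  phi_{kk} = [rho(k) - sum_{j=1..k-1} phi_{k-1,j} rho(k-j)]
            / [1 - sum_{j=1..k-1} phi_{k-1,j} rho(j)],
  phi_{k,j} = phi_{k-1,j} - phi_{kk} phi_{k-1,k-j},  j = 1..k-1.
Step k = 1:
  phi_11 = rho(1) = 0.1675.
Step k = 2:
  phi_22 = [rho(2) - phi_11 rho(1)] / [1 - phi_11 rho(1)] = [-0.1985 - (0.1675)(0.1675)] / [1 - (0.1675)(0.1675)]
         = -0.22655625 / 0.97194375 = -0.233096.
  Update: phi_21 = phi_11 - phi_22 phi_11 = 0.1675 - (-0.233096)(0.1675) = 0.206544.
Step k = 3:
  phi_33 = [rho(3) - phi_21 rho(2) - phi_22 rho(1)] / [1 - phi_21 rho(1) - phi_22 rho(2)]
    numerator   = 0.1819 - (0.206544)(-0.1985) - (-0.233096)(0.1675) = 0.26194249
    denominator = 1 - (0.206544)(0.1675) - (-0.233096)(-0.1985) = 0.91913438
  phi_33 = 0.26194249 / 0.91913438 = 0.285.
Therefore phi_{33} = 0.2850.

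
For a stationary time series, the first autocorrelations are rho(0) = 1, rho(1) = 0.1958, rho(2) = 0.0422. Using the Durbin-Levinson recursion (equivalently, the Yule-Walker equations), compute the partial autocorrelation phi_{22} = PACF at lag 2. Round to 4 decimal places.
\phi_{22} = 0.0040

The PACF at lag k is phi_{kk}, the last component of the solution
to the Yule-Walker system G_k phi = r_k where
  (G_k)_{ij} = rho(|i - j|), (r_k)_i = rho(i), i,j = 1..k.
Equivalently, Durbin-Levinson gives phi_{kk} iteratively:
  phi_{11} = rho(1)
  phi_{kk} = [rho(k) - sum_{j=1..k-1} phi_{k-1,j} rho(k-j)]
            / [1 - sum_{j=1..k-1} phi_{k-1,j} rho(j)],
  phi_{k,j} = phi_{k-1,j} - phi_{kk} phi_{k-1,k-j},  j = 1..k-1.
Step k = 1:
  phi_11 = rho(1) = 0.1958.
Step k = 2:
  phi_22 = [rho(2) - phi_11 rho(1)] / [1 - phi_11 rho(1)] = [0.0422 - (0.1958)(0.1958)] / [1 - (0.1958)(0.1958)]
         = 0.00386236 / 0.96166236 = 0.004.
Therefore phi_{22} = 0.0040.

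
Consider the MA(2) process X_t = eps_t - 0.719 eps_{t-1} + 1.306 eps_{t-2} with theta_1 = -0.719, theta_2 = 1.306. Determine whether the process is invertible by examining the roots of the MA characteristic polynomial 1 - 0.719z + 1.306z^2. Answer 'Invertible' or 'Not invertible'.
\text{Not invertible}

The MA(q) characteristic polynomial is P(z) = 1 - 0.719z + 1.306z^2.
Invertibility requires all roots to lie outside the unit circle, i.e. |z| > 1 for every root.
Set 1 + (-0.719) z + (1.306) z^2 = 0, i.e. a z^2 + b z + c = 0 with a = 1.306, b = -0.719, c = 1.
Discriminant D = b^2 - 4ac = (-0.719)^2 - 4*(1.306)*1 = 0.516961 - (5.224) = -4.707039.
D < 0, so the roots are the complex-conjugate pair z = (-b +/- i sqrt(-D)) / (2a) = 0.2753 +/- 0.8306i.
For a conjugate pair |z|^2 = z * conj(z) = (product of roots) = c/a = 1/(1.306) = 0.765697, so |z| = sqrt(0.765697) = 0.875 for both roots.
Moduli of all roots: 0.8750, 0.8750.
All moduli strictly greater than 1? No.
Verdict: Not invertible.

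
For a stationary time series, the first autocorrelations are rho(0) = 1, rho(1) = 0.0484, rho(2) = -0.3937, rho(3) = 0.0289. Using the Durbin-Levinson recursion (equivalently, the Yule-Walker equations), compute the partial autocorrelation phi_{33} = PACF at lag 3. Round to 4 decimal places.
\phi_{33} = 0.0889

The PACF at lag k is phi_{kk}, the last component of the solution
to the Yule-Walker system G_k phi = r_k where
  (G_k)_{ij} = rho(|i - j|), (r_k)_i = rho(i), i,j = 1..k.
Equivalently, Durbin-Levinson gives phi_{kk} iteratively:
  phi_{11} = rho(1)
  phi_{kk} = [rho(k) - sum_{j=1..k-1} phi_{k-1,j} rho(k-j)]
            / [1 - sum_{j=1..k-1} phi_{k-1,j} rho(j)],
  phi_{k,j} = phi_{k-1,j} - phi_{kk} phi_{k-1,k-j},  j = 1..k-1.
Step k = 1:
  phi_11 = rho(1) = 0.0484.
Step k = 2:
  phi_22 = [rho(2) - phi_11 rho(1)] / [1 - phi_11 rho(1)] = [-0.3937 - (0.0484)(0.0484)] / [1 - (0.0484)(0.0484)]
         = -0.39604256 / 0.99765744 = -0.396972.
  Update: phi_21 = phi_11 - phi_22 phi_11 = 0.0484 - (-0.396972)(0.0484) = 0.067613.
Step k = 3:
  phi_33 = [rho(3) - phi_21 rho(2) - phi_22 rho(1)] / [1 - phi_21 rho(1) - phi_22 rho(2)]
    numerator   = 0.0289 - (0.067613)(-0.3937) - (-0.396972)(0.0484) = 0.07473289
    denominator = 1 - (0.067613)(0.0484) - (-0.396972)(-0.3937) = 0.84043944
  phi_33 = 0.07473289 / 0.84043944 = 0.0889.
Therefore phi_{33} = 0.0889.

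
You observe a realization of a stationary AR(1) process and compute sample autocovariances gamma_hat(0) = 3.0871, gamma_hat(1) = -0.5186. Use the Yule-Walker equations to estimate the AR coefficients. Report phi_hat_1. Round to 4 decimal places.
\hat\phi_{1} = -0.1680

The Yule-Walker equations for an AR(p) process read, in matrix form,
  Gamma_p phi = r_p,   with   (Gamma_p)_{ij} = gamma(|i - j|),
                       (r_p)_i = gamma(i),   i,j = 1..p.
Substitute the sample gammas (Toeplitz matrix and right-hand side of size 1):
  Gamma_p = [[3.0871]]
  r_p     = [-0.5186]
With p = 1 this is the single equation gamma(0) phi_1 = gamma(1):
  phi_hat_1 = gamma(1) / gamma(0) = -0.5186 / 3.0871 = -0.1680.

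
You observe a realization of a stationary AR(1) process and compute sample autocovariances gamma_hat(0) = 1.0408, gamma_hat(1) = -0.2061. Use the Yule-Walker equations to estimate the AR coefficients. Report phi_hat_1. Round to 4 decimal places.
\hat\phi_{1} = -0.1980

The Yule-Walker equations for an AR(p) process read, in matrix form,
  Gamma_p phi = r_p,   with   (Gamma_p)_{ij} = gamma(|i - j|),
                       (r_p)_i = gamma(i),   i,j = 1..p.
Substitute the sample gammas (Toeplitz matrix and right-hand side of size 1):
  Gamma_p = [[1.0408]]
  r_p     = [-0.2061]
With p = 1 this is the single equation gamma(0) phi_1 = gamma(1):
  phi_hat_1 = gamma(1) / gamma(0) = -0.2061 / 1.0408 = -0.1980.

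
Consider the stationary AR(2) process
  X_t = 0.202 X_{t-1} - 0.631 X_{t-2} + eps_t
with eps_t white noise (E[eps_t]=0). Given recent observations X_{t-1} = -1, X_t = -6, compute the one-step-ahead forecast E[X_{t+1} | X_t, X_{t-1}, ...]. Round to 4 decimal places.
E[X_{t+1} \mid \mathcal F_t] = -0.5810

For an AR(p) model X_t = c + sum_i phi_i X_{t-i} + eps_t, the
one-step-ahead conditional mean is
  E[X_{t+1} | X_t, ...] = c + sum_i phi_i X_{t+1-i}.
Substitute known values:
  E[X_{t+1} | ...] = (0.202) * (-6) + (-0.631) * (-1)
                   = -0.5810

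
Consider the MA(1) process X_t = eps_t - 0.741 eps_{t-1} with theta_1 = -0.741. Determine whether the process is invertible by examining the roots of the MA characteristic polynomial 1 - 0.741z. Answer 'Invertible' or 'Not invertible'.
\text{Invertible}

The MA(q) characteristic polynomial is P(z) = 1 - 0.741z.
Invertibility requires all roots to lie outside the unit circle, i.e. |z| > 1 for every root.
This is linear in z: 1 + (-0.741) z = 0  =>  z = -1/(-0.741) = 1.349528,  |z| = 1.349528.
Moduli of all roots: 1.3495.
All moduli strictly greater than 1? Yes.
Verdict: Invertible.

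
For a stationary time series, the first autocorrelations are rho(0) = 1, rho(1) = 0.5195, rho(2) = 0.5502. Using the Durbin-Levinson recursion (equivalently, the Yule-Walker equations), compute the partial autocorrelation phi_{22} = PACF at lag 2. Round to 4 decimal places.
\phi_{22} = 0.3839

The PACF at lag k is phi_{kk}, the last component of the solution
to the Yule-Walker system G_k phi = r_k where
  (G_k)_{ij} = rho(|i - j|), (r_k)_i = rho(i), i,j = 1..k.
Equivalently, Durbin-Levinson gives phi_{kk} iteratively:
  phi_{11} = rho(1)
  phi_{kk} = [rho(k) - sum_{j=1..k-1} phi_{k-1,j} rho(k-j)]
            / [1 - sum_{j=1..k-1} phi_{k-1,j} rho(j)],
  phi_{k,j} = phi_{k-1,j} - phi_{kk} phi_{k-1,k-j},  j = 1..k-1.
Step k = 1:
  phi_11 = rho(1) = 0.5195.
Step k = 2:
  phi_22 = [rho(2) - phi_11 rho(1)] / [1 - phi_11 rho(1)] = [0.5502 - (0.5195)(0.5195)] / [1 - (0.5195)(0.5195)]
         = 0.28031975 / 0.73011975 = 0.3839.
Therefore phi_{22} = 0.3839.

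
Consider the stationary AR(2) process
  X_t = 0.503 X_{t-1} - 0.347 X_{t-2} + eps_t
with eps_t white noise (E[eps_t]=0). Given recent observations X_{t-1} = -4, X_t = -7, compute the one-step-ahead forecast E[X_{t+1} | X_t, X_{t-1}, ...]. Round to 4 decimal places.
E[X_{t+1} \mid \mathcal F_t] = -2.1330

For an AR(p) model X_t = c + sum_i phi_i X_{t-i} + eps_t, the
one-step-ahead conditional mean is
  E[X_{t+1} | X_t, ...] = c + sum_i phi_i X_{t+1-i}.
Substitute known values:
  E[X_{t+1} | ...] = (0.503) * (-7) + (-0.347) * (-4)
                   = -2.1330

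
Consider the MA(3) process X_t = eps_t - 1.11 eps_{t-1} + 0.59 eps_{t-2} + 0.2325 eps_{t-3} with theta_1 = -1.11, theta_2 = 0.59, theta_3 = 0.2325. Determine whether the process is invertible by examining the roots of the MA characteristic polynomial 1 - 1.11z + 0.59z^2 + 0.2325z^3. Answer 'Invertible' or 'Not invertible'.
\text{Invertible}

The MA(q) characteristic polynomial is P(z) = 1 - 1.11z + 0.59z^2 + 0.2325z^3.
Invertibility requires all roots to lie outside the unit circle, i.e. |z| > 1 for every root.
Degree 3: look for a simple real root z0 first, then factor out (1 - z/z0) and solve the remaining quadratic.
Testing z0 = -4: P(-4) = 1 + (-1.11)(-4) + (0.59)(-4)^2 + (0.2325)(-4)^3
  = 1 + (4.44) + (9.44) + (-14.88) = 0.  So z_0 = -4 is a root, |z_0| = 4.
Divide out the factor (1 + 0.25 z) = (1 - z/z0) (since 1/z0 = -0.25):
  P(z) = (1 + 0.25 z)(1 + (-1.36) z + (0.93) z^2)
  [check: z-coef -1.36 - (-0.25) = -1.11; z^2-coef 0.93 - (-0.25)(-1.36) = 0.59; z^3-coef -(-0.25)(0.93) = 0.2325.]
Remaining roots from the quadratic factor 1 + (-1.36) z + (0.93) z^2:
  Set 1 + (-1.36) z + (0.93) z^2 = 0, i.e. a z^2 + b z + c = 0 with a = 0.93, b = -1.36, c = 1.
  Discriminant D = b^2 - 4ac = (-1.36)^2 - 4*(0.93)*1 = 1.8496 - (3.72) = -1.8704.
  D < 0, so the roots are the complex-conjugate pair z = (-b +/- i sqrt(-D)) / (2a) = 0.7312 +/- 0.7353i.
  For a conjugate pair |z|^2 = z * conj(z) = (product of roots) = c/a = 1/(0.93) = 1.075269, so |z| = sqrt(1.075269) = 1.037 for both roots.
Moduli of all roots: 4.0000, 1.0370, 1.0370.
All moduli strictly greater than 1? Yes.
Verdict: Invertible.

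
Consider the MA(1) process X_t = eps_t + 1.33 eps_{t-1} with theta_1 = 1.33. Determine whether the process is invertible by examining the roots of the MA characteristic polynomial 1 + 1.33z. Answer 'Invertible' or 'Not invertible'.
\text{Not invertible}

The MA(q) characteristic polynomial is P(z) = 1 + 1.33z.
Invertibility requires all roots to lie outside the unit circle, i.e. |z| > 1 for every root.
This is linear in z: 1 + (1.33) z = 0  =>  z = -1/(1.33) = -0.75188,  |z| = 0.75188.
Moduli of all roots: 0.7519.
All moduli strictly greater than 1? No.
Verdict: Not invertible.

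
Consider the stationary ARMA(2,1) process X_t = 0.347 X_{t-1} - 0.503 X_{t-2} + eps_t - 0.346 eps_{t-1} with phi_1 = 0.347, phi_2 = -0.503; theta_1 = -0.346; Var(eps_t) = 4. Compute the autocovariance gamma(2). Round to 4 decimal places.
\gamma(2) = -2.6157

Multiply the model equation by X_{t-k} and take expectations. With theta_0 = psi_0 = 1 and psi_j the MA(infinity) weights, this gives
  gamma(k) - sum_i phi_i gamma(k-i) = c_k,
  c_k = sigma^2 * sum_{j=k..q} theta_j psi_{j-k}   (c_k = 0 for k > q),
using gamma(-m) = gamma(m).
psi-weights needed (psi_j = theta_j + sum_i phi_i psi_{j-i}):
  psi_1 = theta_1 + phi_1 = -0.346 + (0.347) = 0.001
Right-hand sides:
  c_0 = sigma^2 (1 + theta_1 psi_1) = 4 * (1 + (-0.346)(0.001)) = 4 * 0.999654 = 3.998616
  c_1 = sigma^2 theta_1 = 4 * (-0.346) = -1.384
  c_2 = 0
Equations for k = 0, 1, 2 (AR order 2, c_2 = 0):
  (E0) gamma(0) = phi_1 gamma(1) + phi_2 gamma(2) + c_0
  (E1) gamma(1) = phi_1 gamma(0) + phi_2 gamma(1) + c_1
  (E2) gamma(2) = phi_1 gamma(1) + phi_2 gamma(0)
From (E1): gamma(1) = A gamma(0) + B with
  A = phi_1 / (1 - phi_2) = 0.347 / 1.503 = 0.230872,   B = c_1 / (1 - phi_2) = -1.384 / 1.503 = -0.920825.
Insert (E2) into (E0): gamma(0) (1 - phi_2^2) = phi_1 (1 + phi_2) gamma(1) + c_0.
  phi_1 (1 + phi_2) = (0.347)(0.497) = 0.172459,   1 - phi_2^2 = 0.746991.
Replace gamma(1) by A gamma(0) + B and collect gamma(0):
  gamma(0) [0.746991 - (0.172459)(0.230872)] = (0.172459)(-0.920825) + 3.998616
  gamma(0) * 0.707175 = 3.839811
  gamma(0) = 3.839811 / 0.707175 = 5.429789.
  gamma(1) = A gamma(0) + B = (0.230872)(5.429789) + (-0.920825) = 0.332759.
  gamma(2) = phi_1 gamma(1) + phi_2 gamma(0) = (0.347)(0.332759) + (-0.503)(5.429789) = -2.615716.
Therefore gamma(2) = -2.6157 (to 4 decimal places).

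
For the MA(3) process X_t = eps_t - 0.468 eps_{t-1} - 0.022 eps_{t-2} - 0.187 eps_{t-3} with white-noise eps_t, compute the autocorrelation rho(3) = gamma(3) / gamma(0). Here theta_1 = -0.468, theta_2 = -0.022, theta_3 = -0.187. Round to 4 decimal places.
\rho(3) = -0.1491

For an MA(q) process with theta_0 = 1, the autocovariance is
  gamma(k) = sigma^2 * sum_{i=0..q-k} theta_i * theta_{i+k},
and rho(k) = gamma(k) / gamma(0). Sigma^2 cancels.
  numerator   = (1)*(-0.187) = -0.187.
  denominator = (1)^2 + (-0.468)^2 + (-0.022)^2 + (-0.187)^2 = 1.254477.
  rho(3) = -0.187 / 1.254477 = -0.1491.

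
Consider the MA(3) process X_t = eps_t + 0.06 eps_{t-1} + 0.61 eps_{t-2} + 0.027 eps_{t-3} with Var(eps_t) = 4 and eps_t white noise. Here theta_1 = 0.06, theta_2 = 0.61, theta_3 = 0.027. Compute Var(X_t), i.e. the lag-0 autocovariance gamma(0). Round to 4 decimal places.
\gamma(0) = 5.5057

For an MA(q) process X_t = eps_t + sum_i theta_i eps_{t-i} with
Var(eps_t) = sigma^2, the variance is
  gamma(0) = sigma^2 * (1 + sum_i theta_i^2).
  sum_i theta_i^2 = (0.06)^2 + (0.61)^2 + (0.027)^2 = 0.0036 + 0.3721 + 0.000729 = 0.376429.
  gamma(0) = 4 * (1 + 0.376429) = 4 * 1.376429 = 5.505716, which rounds to 5.5057.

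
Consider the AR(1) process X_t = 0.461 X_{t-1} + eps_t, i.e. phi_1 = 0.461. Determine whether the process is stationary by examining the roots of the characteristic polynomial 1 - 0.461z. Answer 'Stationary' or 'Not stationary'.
\text{Stationary}

The AR(p) characteristic polynomial is P(z) = 1 - 0.461z.
Stationarity requires all roots to lie outside the unit circle, i.e. |z| > 1 for every root.
This is linear in z: 1 + (-0.461) z = 0  =>  z = -1/(-0.461) = 2.169197,  |z| = 2.169197.
Moduli of all roots: 2.1692.
All moduli strictly greater than 1? Yes.
Verdict: Stationary.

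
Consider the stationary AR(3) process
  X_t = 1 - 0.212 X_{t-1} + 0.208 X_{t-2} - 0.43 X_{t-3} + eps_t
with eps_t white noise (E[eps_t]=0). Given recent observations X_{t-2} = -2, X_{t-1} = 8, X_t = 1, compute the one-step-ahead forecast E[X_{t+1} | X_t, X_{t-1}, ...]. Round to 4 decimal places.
E[X_{t+1} \mid \mathcal F_t] = 3.3120

For an AR(p) model X_t = c + sum_i phi_i X_{t-i} + eps_t, the
one-step-ahead conditional mean is
  E[X_{t+1} | X_t, ...] = c + sum_i phi_i X_{t+1-i}.
Substitute known values:
  E[X_{t+1} | ...] = 1 + (-0.212) * (1) + (0.208) * (8) + (-0.43) * (-2)
                   = 3.3120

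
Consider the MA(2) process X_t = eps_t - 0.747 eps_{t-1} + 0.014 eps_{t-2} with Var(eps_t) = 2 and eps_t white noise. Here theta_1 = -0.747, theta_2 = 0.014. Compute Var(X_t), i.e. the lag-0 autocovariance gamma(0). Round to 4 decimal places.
\gamma(0) = 3.1164

For an MA(q) process X_t = eps_t + sum_i theta_i eps_{t-i} with
Var(eps_t) = sigma^2, the variance is
  gamma(0) = sigma^2 * (1 + sum_i theta_i^2).
  sum_i theta_i^2 = (-0.747)^2 + (0.014)^2 = 0.558009 + 0.000196 = 0.558205.
  gamma(0) = 2 * (1 + 0.558205) = 2 * 1.558205 = 3.11641, which rounds to 3.1164.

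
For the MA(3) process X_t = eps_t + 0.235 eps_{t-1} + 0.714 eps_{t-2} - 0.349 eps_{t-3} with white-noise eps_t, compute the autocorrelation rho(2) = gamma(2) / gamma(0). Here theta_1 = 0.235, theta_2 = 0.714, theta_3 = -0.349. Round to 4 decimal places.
\rho(2) = 0.3747

For an MA(q) process with theta_0 = 1, the autocovariance is
  gamma(k) = sigma^2 * sum_{i=0..q-k} theta_i * theta_{i+k},
and rho(k) = gamma(k) / gamma(0). Sigma^2 cancels.
  numerator   = (1)*(0.714) + (0.235)*(-0.349) = 0.631985.
  denominator = (1)^2 + (0.235)^2 + (0.714)^2 + (-0.349)^2 = 1.686822.
  rho(2) = 0.631985 / 1.686822 = 0.3747.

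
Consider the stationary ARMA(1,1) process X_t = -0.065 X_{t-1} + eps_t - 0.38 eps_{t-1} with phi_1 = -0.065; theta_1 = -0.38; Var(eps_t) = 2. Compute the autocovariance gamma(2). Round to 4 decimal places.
\gamma(2) = 0.0595

Multiply the model equation by X_{t-k} and take expectations. With theta_0 = psi_0 = 1 and psi_j the MA(infinity) weights, this gives
  gamma(k) - sum_i phi_i gamma(k-i) = c_k,
  c_k = sigma^2 * sum_{j=k..q} theta_j psi_{j-k}   (c_k = 0 for k > q),
using gamma(-m) = gamma(m).
psi-weights needed (psi_j = theta_j + sum_i phi_i psi_{j-i}):
  psi_1 = theta_1 + phi_1 = -0.38 + (-0.065) = -0.445
Right-hand sides:
  c_0 = sigma^2 (1 + theta_1 psi_1) = 2 * (1 + (-0.38)(-0.445)) = 2 * 1.1691 = 2.3382
  c_1 = sigma^2 theta_1 = 2 * (-0.38) = -0.76
  c_2 = 0
Equations for k = 0 and k = 1 (AR order 1):
  gamma(0) = phi_1 gamma(1) + c_0
  gamma(1) = phi_1 gamma(0) + c_1
Substituting the second into the first: gamma(0) (1 - phi_1^2) = c_0 + phi_1 c_1, so
  gamma(0) = (c_0 + phi_1 c_1) / (1 - phi_1^2) = (2.3382 + (-0.065)(-0.76)) / (1 - (-0.065)^2) = 2.3876 / 0.995775 = 2.39773.
  gamma(1) = phi_1 gamma(0) + c_1 = (-0.065)(2.39773) + (-0.76) = -0.915852.
For k = 2 (> q): gamma(2) = phi_1 gamma(1) = (-0.065)(-0.915852) = 0.05953.
Therefore gamma(2) = 0.0595 (to 4 decimal places).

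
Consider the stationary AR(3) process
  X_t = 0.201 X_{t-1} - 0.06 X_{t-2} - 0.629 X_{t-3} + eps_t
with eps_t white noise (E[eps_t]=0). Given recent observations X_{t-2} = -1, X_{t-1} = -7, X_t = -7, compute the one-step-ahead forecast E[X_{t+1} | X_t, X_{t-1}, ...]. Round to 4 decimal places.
E[X_{t+1} \mid \mathcal F_t] = -0.3580

For an AR(p) model X_t = c + sum_i phi_i X_{t-i} + eps_t, the
one-step-ahead conditional mean is
  E[X_{t+1} | X_t, ...] = c + sum_i phi_i X_{t+1-i}.
Substitute known values:
  E[X_{t+1} | ...] = (0.201) * (-7) + (-0.06) * (-7) + (-0.629) * (-1)
                   = -0.3580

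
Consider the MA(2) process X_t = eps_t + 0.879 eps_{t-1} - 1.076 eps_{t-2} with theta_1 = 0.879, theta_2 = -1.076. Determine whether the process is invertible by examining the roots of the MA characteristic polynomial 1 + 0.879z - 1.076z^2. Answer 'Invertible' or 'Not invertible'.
\text{Not invertible}

The MA(q) characteristic polynomial is P(z) = 1 + 0.879z - 1.076z^2.
Invertibility requires all roots to lie outside the unit circle, i.e. |z| > 1 for every root.
Set 1 + (0.879) z + (-1.076) z^2 = 0, i.e. a z^2 + b z + c = 0 with a = -1.076, b = 0.879, c = 1.
Discriminant D = b^2 - 4ac = (0.879)^2 - 4*(-1.076)*1 = 0.772641 - (-4.304) = 5.076641.
D >= 0, so the roots are real: z = (-b +/- sqrt(D)) / (2a) = (-0.879 +/- 2.25314) / (-2.152).
  z_1 = (-0.879 + 2.25314) / (-2.152) = -0.6385,   |z_1| = 0.6385.
  z_2 = (-0.879 - 2.25314) / (-2.152) = 1.4555,   |z_2| = 1.4555.
Moduli of all roots: 0.6385, 1.4555.
All moduli strictly greater than 1? No.
Verdict: Not invertible.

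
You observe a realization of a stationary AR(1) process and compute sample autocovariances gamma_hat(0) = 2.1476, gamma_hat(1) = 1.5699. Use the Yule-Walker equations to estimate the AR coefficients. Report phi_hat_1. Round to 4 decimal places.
\hat\phi_{1} = 0.7310

The Yule-Walker equations for an AR(p) process read, in matrix form,
  Gamma_p phi = r_p,   with   (Gamma_p)_{ij} = gamma(|i - j|),
                       (r_p)_i = gamma(i),   i,j = 1..p.
Substitute the sample gammas (Toeplitz matrix and right-hand side of size 1):
  Gamma_p = [[2.1476]]
  r_p     = [1.5699]
With p = 1 this is the single equation gamma(0) phi_1 = gamma(1):
  phi_hat_1 = gamma(1) / gamma(0) = 1.5699 / 2.1476 = 0.7310.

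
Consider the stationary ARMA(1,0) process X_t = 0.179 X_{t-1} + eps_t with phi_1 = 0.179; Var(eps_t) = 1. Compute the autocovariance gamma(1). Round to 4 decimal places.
\gamma(1) = 0.1849

Multiply the model equation by X_{t-k} and take expectations. With theta_0 = psi_0 = 1 and psi_j the MA(infinity) weights, this gives
  gamma(k) - sum_i phi_i gamma(k-i) = c_k,
  c_k = sigma^2 * sum_{j=k..q} theta_j psi_{j-k}   (c_k = 0 for k > q),
using gamma(-m) = gamma(m).
Pure AR (q = 0): c_0 = sigma^2 = 1, c_k = 0 for k >= 1.
Equations for k = 0 and k = 1 (AR order 1):
  gamma(0) = phi_1 gamma(1) + c_0
  gamma(1) = phi_1 gamma(0) + c_1
Substituting the second into the first: gamma(0) (1 - phi_1^2) = c_0 + phi_1 c_1, so
  gamma(0) = c_0 / (1 - phi_1^2) = 1 / (1 - (0.179)^2) = 1 / 0.967959 = 1.033102.
  gamma(1) = phi_1 gamma(0) = (0.179)(1.033102) = 0.184925.
Therefore gamma(1) = 0.1849 (to 4 decimal places).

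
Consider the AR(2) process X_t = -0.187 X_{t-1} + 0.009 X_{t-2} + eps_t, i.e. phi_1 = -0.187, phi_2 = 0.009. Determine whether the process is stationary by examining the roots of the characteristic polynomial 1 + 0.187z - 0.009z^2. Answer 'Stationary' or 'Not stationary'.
\text{Stationary}

The AR(p) characteristic polynomial is P(z) = 1 + 0.187z - 0.009z^2.
Stationarity requires all roots to lie outside the unit circle, i.e. |z| > 1 for every root.
Set 1 + (0.187) z + (-0.009) z^2 = 0, i.e. a z^2 + b z + c = 0 with a = -0.009, b = 0.187, c = 1.
Discriminant D = b^2 - 4ac = (0.187)^2 - 4*(-0.009)*1 = 0.034969 - (-0.036) = 0.070969.
D >= 0, so the roots are real: z = (-b +/- sqrt(D)) / (2a) = (-0.187 +/- 0.2664) / (-0.018).
  z_1 = (-0.187 + 0.2664) / (-0.018) = -4.4111,   |z_1| = 4.4111.
  z_2 = (-0.187 - 0.2664) / (-0.018) = 25.1889,   |z_2| = 25.1889.
Moduli of all roots: 4.4111, 25.1889.
All moduli strictly greater than 1? Yes.
Verdict: Stationary.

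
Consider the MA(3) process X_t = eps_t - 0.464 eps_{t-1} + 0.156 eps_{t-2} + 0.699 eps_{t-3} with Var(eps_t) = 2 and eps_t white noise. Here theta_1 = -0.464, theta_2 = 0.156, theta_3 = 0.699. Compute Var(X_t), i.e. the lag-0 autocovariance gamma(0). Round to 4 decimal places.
\gamma(0) = 3.4565

For an MA(q) process X_t = eps_t + sum_i theta_i eps_{t-i} with
Var(eps_t) = sigma^2, the variance is
  gamma(0) = sigma^2 * (1 + sum_i theta_i^2).
  sum_i theta_i^2 = (-0.464)^2 + (0.156)^2 + (0.699)^2 = 0.215296 + 0.024336 + 0.488601 = 0.728233.
  gamma(0) = 2 * (1 + 0.728233) = 2 * 1.728233 = 3.456466, which rounds to 3.4565.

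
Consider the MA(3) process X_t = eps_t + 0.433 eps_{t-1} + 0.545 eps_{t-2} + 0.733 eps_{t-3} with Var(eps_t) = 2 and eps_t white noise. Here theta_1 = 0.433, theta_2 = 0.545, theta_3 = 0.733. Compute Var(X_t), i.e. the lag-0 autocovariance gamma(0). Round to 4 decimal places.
\gamma(0) = 4.0436

For an MA(q) process X_t = eps_t + sum_i theta_i eps_{t-i} with
Var(eps_t) = sigma^2, the variance is
  gamma(0) = sigma^2 * (1 + sum_i theta_i^2).
  sum_i theta_i^2 = (0.433)^2 + (0.545)^2 + (0.733)^2 = 0.187489 + 0.297025 + 0.537289 = 1.021803.
  gamma(0) = 2 * (1 + 1.021803) = 2 * 2.021803 = 4.043606, which rounds to 4.0436.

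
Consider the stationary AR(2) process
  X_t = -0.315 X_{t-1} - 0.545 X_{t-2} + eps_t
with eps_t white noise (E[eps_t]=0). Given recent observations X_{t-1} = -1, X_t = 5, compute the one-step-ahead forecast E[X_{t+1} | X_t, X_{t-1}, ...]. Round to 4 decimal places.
E[X_{t+1} \mid \mathcal F_t] = -1.0300

For an AR(p) model X_t = c + sum_i phi_i X_{t-i} + eps_t, the
one-step-ahead conditional mean is
  E[X_{t+1} | X_t, ...] = c + sum_i phi_i X_{t+1-i}.
Substitute known values:
  E[X_{t+1} | ...] = (-0.315) * (5) + (-0.545) * (-1)
                   = -1.0300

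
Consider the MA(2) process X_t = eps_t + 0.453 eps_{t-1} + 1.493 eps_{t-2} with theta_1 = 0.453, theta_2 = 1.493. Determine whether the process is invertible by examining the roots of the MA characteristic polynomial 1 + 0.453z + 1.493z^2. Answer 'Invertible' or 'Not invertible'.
\text{Not invertible}

The MA(q) characteristic polynomial is P(z) = 1 + 0.453z + 1.493z^2.
Invertibility requires all roots to lie outside the unit circle, i.e. |z| > 1 for every root.
Set 1 + (0.453) z + (1.493) z^2 = 0, i.e. a z^2 + b z + c = 0 with a = 1.493, b = 0.453, c = 1.
Discriminant D = b^2 - 4ac = (0.453)^2 - 4*(1.493)*1 = 0.205209 - (5.972) = -5.766791.
D < 0, so the roots are the complex-conjugate pair z = (-b +/- i sqrt(-D)) / (2a) = -0.1517 +/- 0.8042i.
For a conjugate pair |z|^2 = z * conj(z) = (product of roots) = c/a = 1/(1.493) = 0.669792, so |z| = sqrt(0.669792) = 0.8184 for both roots.
Moduli of all roots: 0.8184, 0.8184.
All moduli strictly greater than 1? No.
Verdict: Not invertible.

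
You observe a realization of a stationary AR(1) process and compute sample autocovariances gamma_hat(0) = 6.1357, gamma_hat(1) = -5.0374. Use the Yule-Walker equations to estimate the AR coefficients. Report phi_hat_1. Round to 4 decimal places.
\hat\phi_{1} = -0.8210

The Yule-Walker equations for an AR(p) process read, in matrix form,
  Gamma_p phi = r_p,   with   (Gamma_p)_{ij} = gamma(|i - j|),
                       (r_p)_i = gamma(i),   i,j = 1..p.
Substitute the sample gammas (Toeplitz matrix and right-hand side of size 1):
  Gamma_p = [[6.1357]]
  r_p     = [-5.0374]
With p = 1 this is the single equation gamma(0) phi_1 = gamma(1):
  phi_hat_1 = gamma(1) / gamma(0) = -5.0374 / 6.1357 = -0.8210.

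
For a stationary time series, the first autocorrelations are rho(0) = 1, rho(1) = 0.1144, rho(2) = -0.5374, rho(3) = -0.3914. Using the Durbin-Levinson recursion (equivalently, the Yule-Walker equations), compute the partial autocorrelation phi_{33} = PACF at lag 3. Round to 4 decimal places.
\phi_{33} = -0.3410

The PACF at lag k is phi_{kk}, the last component of the solution
to the Yule-Walker system G_k phi = r_k where
  (G_k)_{ij} = rho(|i - j|), (r_k)_i = rho(i), i,j = 1..k.
Equivalently, Durbin-Levinson gives phi_{kk} iteratively:
  phi_{11} = rho(1)
  phi_{kk} = [rho(k) - sum_{j=1..k-1} phi_{k-1,j} rho(k-j)]
            / [1 - sum_{j=1..k-1} phi_{k-1,j} rho(j)],
  phi_{k,j} = phi_{k-1,j} - phi_{kk} phi_{k-1,k-j},  j = 1..k-1.
Step k = 1:
  phi_11 = rho(1) = 0.1144.
Step k = 2:
  phi_22 = [rho(2) - phi_11 rho(1)] / [1 - phi_11 rho(1)] = [-0.5374 - (0.1144)(0.1144)] / [1 - (0.1144)(0.1144)]
         = -0.55048736 / 0.98691264 = -0.557787.
  Update: phi_21 = phi_11 - phi_22 phi_11 = 0.1144 - (-0.557787)(0.1144) = 0.178211.
Step k = 3:
  phi_33 = [rho(3) - phi_21 rho(2) - phi_22 rho(1)] / [1 - phi_21 rho(1) - phi_22 rho(2)]
    numerator   = -0.3914 - (0.178211)(-0.5374) - (-0.557787)(0.1144) = -0.23181861
    denominator = 1 - (0.178211)(0.1144) - (-0.557787)(-0.5374) = 0.67985777
  phi_33 = -0.23181861 / 0.67985777 = -0.341.
Therefore phi_{33} = -0.3410.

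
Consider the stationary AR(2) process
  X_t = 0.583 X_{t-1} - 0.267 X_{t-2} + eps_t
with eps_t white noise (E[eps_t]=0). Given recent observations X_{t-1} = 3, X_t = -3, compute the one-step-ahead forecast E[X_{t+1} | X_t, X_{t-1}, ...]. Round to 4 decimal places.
E[X_{t+1} \mid \mathcal F_t] = -2.5500

For an AR(p) model X_t = c + sum_i phi_i X_{t-i} + eps_t, the
one-step-ahead conditional mean is
  E[X_{t+1} | X_t, ...] = c + sum_i phi_i X_{t+1-i}.
Substitute known values:
  E[X_{t+1} | ...] = (0.583) * (-3) + (-0.267) * (3)
                   = -2.5500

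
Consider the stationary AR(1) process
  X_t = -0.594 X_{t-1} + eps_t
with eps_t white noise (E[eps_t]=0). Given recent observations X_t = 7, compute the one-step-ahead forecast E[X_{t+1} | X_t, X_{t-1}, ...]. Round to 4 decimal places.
E[X_{t+1} \mid \mathcal F_t] = -4.1580

For an AR(p) model X_t = c + sum_i phi_i X_{t-i} + eps_t, the
one-step-ahead conditional mean is
  E[X_{t+1} | X_t, ...] = c + sum_i phi_i X_{t+1-i}.
Substitute known values:
  E[X_{t+1} | ...] = (-0.594) * (7)
                   = -4.1580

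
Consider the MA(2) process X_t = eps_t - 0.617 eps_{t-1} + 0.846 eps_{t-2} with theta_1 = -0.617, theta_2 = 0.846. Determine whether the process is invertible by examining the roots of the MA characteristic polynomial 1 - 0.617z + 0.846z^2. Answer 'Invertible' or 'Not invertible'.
\text{Invertible}

The MA(q) characteristic polynomial is P(z) = 1 - 0.617z + 0.846z^2.
Invertibility requires all roots to lie outside the unit circle, i.e. |z| > 1 for every root.
Set 1 + (-0.617) z + (0.846) z^2 = 0, i.e. a z^2 + b z + c = 0 with a = 0.846, b = -0.617, c = 1.
Discriminant D = b^2 - 4ac = (-0.617)^2 - 4*(0.846)*1 = 0.380689 - (3.384) = -3.003311.
D < 0, so the roots are the complex-conjugate pair z = (-b +/- i sqrt(-D)) / (2a) = 0.3647 +/- 1.0242i.
For a conjugate pair |z|^2 = z * conj(z) = (product of roots) = c/a = 1/(0.846) = 1.182033, so |z| = sqrt(1.182033) = 1.0872 for both roots.
Moduli of all roots: 1.0872, 1.0872.
All moduli strictly greater than 1? Yes.
Verdict: Invertible.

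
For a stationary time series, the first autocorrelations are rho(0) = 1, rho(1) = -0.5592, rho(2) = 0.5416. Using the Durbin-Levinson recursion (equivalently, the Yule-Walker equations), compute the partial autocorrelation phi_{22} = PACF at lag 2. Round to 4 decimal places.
\phi_{22} = 0.3330

The PACF at lag k is phi_{kk}, the last component of the solution
to the Yule-Walker system G_k phi = r_k where
  (G_k)_{ij} = rho(|i - j|), (r_k)_i = rho(i), i,j = 1..k.
Equivalently, Durbin-Levinson gives phi_{kk} iteratively:
  phi_{11} = rho(1)
  phi_{kk} = [rho(k) - sum_{j=1..k-1} phi_{k-1,j} rho(k-j)]
            / [1 - sum_{j=1..k-1} phi_{k-1,j} rho(j)],
  phi_{k,j} = phi_{k-1,j} - phi_{kk} phi_{k-1,k-j},  j = 1..k-1.
Step k = 1:
  phi_11 = rho(1) = -0.5592.
Step k = 2:
  phi_22 = [rho(2) - phi_11 rho(1)] / [1 - phi_11 rho(1)] = [0.5416 - (-0.5592)(-0.5592)] / [1 - (-0.5592)(-0.5592)]
         = 0.22889536 / 0.68729536 = 0.333.
Therefore phi_{22} = 0.3330.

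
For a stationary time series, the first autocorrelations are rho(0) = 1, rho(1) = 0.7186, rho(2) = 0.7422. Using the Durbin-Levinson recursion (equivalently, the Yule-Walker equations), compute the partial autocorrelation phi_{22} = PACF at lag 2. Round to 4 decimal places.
\phi_{22} = 0.4669

The PACF at lag k is phi_{kk}, the last component of the solution
to the Yule-Walker system G_k phi = r_k where
  (G_k)_{ij} = rho(|i - j|), (r_k)_i = rho(i), i,j = 1..k.
Equivalently, Durbin-Levinson gives phi_{kk} iteratively:
  phi_{11} = rho(1)
  phi_{kk} = [rho(k) - sum_{j=1..k-1} phi_{k-1,j} rho(k-j)]
            / [1 - sum_{j=1..k-1} phi_{k-1,j} rho(j)],
  phi_{k,j} = phi_{k-1,j} - phi_{kk} phi_{k-1,k-j},  j = 1..k-1.
Step k = 1:
  phi_11 = rho(1) = 0.7186.
Step k = 2:
  phi_22 = [rho(2) - phi_11 rho(1)] / [1 - phi_11 rho(1)] = [0.7422 - (0.7186)(0.7186)] / [1 - (0.7186)(0.7186)]
         = 0.22581404 / 0.48361404 = 0.4669.
Therefore phi_{22} = 0.4669.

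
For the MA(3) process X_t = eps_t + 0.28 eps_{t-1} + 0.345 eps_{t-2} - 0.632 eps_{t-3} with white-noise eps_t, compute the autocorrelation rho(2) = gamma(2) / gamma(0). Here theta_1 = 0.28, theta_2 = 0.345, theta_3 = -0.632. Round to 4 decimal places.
\rho(2) = 0.1052

For an MA(q) process with theta_0 = 1, the autocovariance is
  gamma(k) = sigma^2 * sum_{i=0..q-k} theta_i * theta_{i+k},
and rho(k) = gamma(k) / gamma(0). Sigma^2 cancels.
  numerator   = (1)*(0.345) + (0.28)*(-0.632) = 0.16804.
  denominator = (1)^2 + (0.28)^2 + (0.345)^2 + (-0.632)^2 = 1.596849.
  rho(2) = 0.16804 / 1.596849 = 0.1052.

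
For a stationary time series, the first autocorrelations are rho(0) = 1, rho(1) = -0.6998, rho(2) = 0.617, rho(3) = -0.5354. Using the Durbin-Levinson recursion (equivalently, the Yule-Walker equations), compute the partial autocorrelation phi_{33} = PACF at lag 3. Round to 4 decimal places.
\phi_{33} = -0.0768

The PACF at lag k is phi_{kk}, the last component of the solution
to the Yule-Walker system G_k phi = r_k where
  (G_k)_{ij} = rho(|i - j|), (r_k)_i = rho(i), i,j = 1..k.
Equivalently, Durbin-Levinson gives phi_{kk} iteratively:
  phi_{11} = rho(1)
  phi_{kk} = [rho(k) - sum_{j=1..k-1} phi_{k-1,j} rho(k-j)]
            / [1 - sum_{j=1..k-1} phi_{k-1,j} rho(j)],
  phi_{k,j} = phi_{k-1,j} - phi_{kk} phi_{k-1,k-j},  j = 1..k-1.
Step k = 1:
  phi_11 = rho(1) = -0.6998.
Step k = 2:
  phi_22 = [rho(2) - phi_11 rho(1)] / [1 - phi_11 rho(1)] = [0.617 - (-0.6998)(-0.6998)] / [1 - (-0.6998)(-0.6998)]
         = 0.12727996 / 0.51027996 = 0.249432.
  Update: phi_21 = phi_11 - phi_22 phi_11 = -0.6998 - (0.249432)(-0.6998) = -0.525248.
Step k = 3:
  phi_33 = [rho(3) - phi_21 rho(2) - phi_22 rho(1)] / [1 - phi_21 rho(1) - phi_22 rho(2)]
    numerator   = -0.5354 - (-0.525248)(0.617) - (0.249432)(-0.6998) = -0.03676989
    denominator = 1 - (-0.525248)(-0.6998) - (0.249432)(0.617) = 0.47853231
  phi_33 = -0.03676989 / 0.47853231 = -0.0768.
Therefore phi_{33} = -0.0768.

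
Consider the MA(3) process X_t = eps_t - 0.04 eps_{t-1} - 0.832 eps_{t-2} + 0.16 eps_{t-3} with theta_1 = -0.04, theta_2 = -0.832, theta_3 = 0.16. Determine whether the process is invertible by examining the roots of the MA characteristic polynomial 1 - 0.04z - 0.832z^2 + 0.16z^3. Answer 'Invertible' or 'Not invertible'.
\text{Invertible}

The MA(q) characteristic polynomial is P(z) = 1 - 0.04z - 0.832z^2 + 0.16z^3.
Invertibility requires all roots to lie outside the unit circle, i.e. |z| > 1 for every root.
Degree 3: look for a simple real root z0 first, then factor out (1 - z/z0) and solve the remaining quadratic.
Testing z0 = 5: P(5) = 1 + (-0.04)(5) + (-0.832)(5)^2 + (0.16)(5)^3
  = 1 + (-0.2) + (-20.8) + (20) = 0.  So z_0 = 5 is a root, |z_0| = 5.
Divide out the factor (1 - 0.2 z) = (1 - z/z0) (since 1/z0 = 0.2):
  P(z) = (1 - 0.2 z)(1 + (0.16) z + (-0.8) z^2)
  [check: z-coef 0.16 - (0.2) = -0.04; z^2-coef -0.8 - (0.2)(0.16) = -0.832; z^3-coef -(0.2)(-0.8) = 0.16.]
Remaining roots from the quadratic factor 1 + (0.16) z + (-0.8) z^2:
  Set 1 + (0.16) z + (-0.8) z^2 = 0, i.e. a z^2 + b z + c = 0 with a = -0.8, b = 0.16, c = 1.
  Discriminant D = b^2 - 4ac = (0.16)^2 - 4*(-0.8)*1 = 0.0256 - (-3.2) = 3.2256.
  D >= 0, so the roots are real: z = (-b +/- sqrt(D)) / (2a) = (-0.16 +/- 1.795996) / (-1.6).
    z_1 = (-0.16 + 1.795996) / (-1.6) = -1.0225,   |z_1| = 1.0225.
    z_2 = (-0.16 - 1.795996) / (-1.6) = 1.2225,   |z_2| = 1.2225.
Moduli of all roots: 5.0000, 1.0225, 1.2225.
All moduli strictly greater than 1? Yes.
Verdict: Invertible.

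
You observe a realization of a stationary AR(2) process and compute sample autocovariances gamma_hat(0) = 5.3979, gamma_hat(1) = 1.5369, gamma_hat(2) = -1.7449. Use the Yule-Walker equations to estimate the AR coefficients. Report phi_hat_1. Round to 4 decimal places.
\hat\phi_{1} = 0.4100

The Yule-Walker equations for an AR(p) process read, in matrix form,
  Gamma_p phi = r_p,   with   (Gamma_p)_{ij} = gamma(|i - j|),
                       (r_p)_i = gamma(i),   i,j = 1..p.
Substitute the sample gammas (Toeplitz matrix and right-hand side of size 2):
  Gamma_p = [[5.3979, 1.5369], [1.5369, 5.3979]]
  r_p     = [1.5369, -1.7449]
Written out:
  5.3979 phi_1 + 1.5369 phi_2 = 1.5369
  1.5369 phi_1 + 5.3979 phi_2 = -1.7449
Solve by Cramer's rule:
  det = gamma(0)^2 - gamma(1)^2 = (5.3979)^2 - (1.5369)^2 = 29.13732441 - 2.36206161 = 26.7752628
  phi_hat_1 = [gamma(1) gamma(0) - gamma(1) gamma(2)] / det = [(1.5369)(5.3979) - (1.5369)(-1.7449)] / 26.7752628 = 10.97776932 / 26.7752628 = 0.41
  phi_hat_2 = [gamma(0) gamma(2) - gamma(1)^2] / det = [(5.3979)(-1.7449) - (1.5369)^2] / 26.7752628 = -11.78085732 / 26.7752628 = -0.44
So phi_hat = [0.4100, -0.4400].
Therefore phi_hat_1 = 0.4100.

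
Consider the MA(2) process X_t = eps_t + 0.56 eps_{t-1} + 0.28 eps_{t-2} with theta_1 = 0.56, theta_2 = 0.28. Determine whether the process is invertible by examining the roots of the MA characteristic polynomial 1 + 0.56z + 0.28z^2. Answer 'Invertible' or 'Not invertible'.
\text{Invertible}

The MA(q) characteristic polynomial is P(z) = 1 + 0.56z + 0.28z^2.
Invertibility requires all roots to lie outside the unit circle, i.e. |z| > 1 for every root.
Set 1 + (0.56) z + (0.28) z^2 = 0, i.e. a z^2 + b z + c = 0 with a = 0.28, b = 0.56, c = 1.
Discriminant D = b^2 - 4ac = (0.56)^2 - 4*(0.28)*1 = 0.3136 - (1.12) = -0.8064.
D < 0, so the roots are the complex-conjugate pair z = (-b +/- i sqrt(-D)) / (2a) = -1 +/- 1.6036i.
For a conjugate pair |z|^2 = z * conj(z) = (product of roots) = c/a = 1/(0.28) = 3.571429, so |z| = sqrt(3.571429) = 1.8898 for both roots.
Moduli of all roots: 1.8898, 1.8898.
All moduli strictly greater than 1? Yes.
Verdict: Invertible.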